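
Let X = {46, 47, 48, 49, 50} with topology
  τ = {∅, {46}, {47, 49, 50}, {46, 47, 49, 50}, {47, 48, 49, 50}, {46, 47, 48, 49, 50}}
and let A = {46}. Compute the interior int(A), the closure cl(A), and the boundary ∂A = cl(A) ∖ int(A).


int(A) = {46}, cl(A) = {46}, ∂A = ∅.

Closed sets in (X, τ) are complements of opens:
  closed(X, τ) = {∅, {46}, {48}, {46, 48}, {47, 48, 49, 50}, {46, 47, 48, 49, 50}}.
int(A) = ⋃ {U ∈ τ : U ⊆ A}. Opens contained in A: ∅, {46}.
Taking the union of these: int(A) = {46}.
cl(A) = ⋂ {C closed : A ⊆ C}. Closed sets containing A: {46}, {46, 48}, {46, 47, 48, 49, 50}.
Intersecting these: cl(A) = {46}.
∂A = cl(A) ∖ int(A) = {46} ∖ {46} = ∅.


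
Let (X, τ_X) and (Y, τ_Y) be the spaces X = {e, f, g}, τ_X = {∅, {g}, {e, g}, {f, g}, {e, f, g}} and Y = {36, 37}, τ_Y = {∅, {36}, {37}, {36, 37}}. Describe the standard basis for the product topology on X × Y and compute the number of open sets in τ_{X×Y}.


Basis B = {∅ × ∅, {g} × {36}, {g} × {37}, {e, g} × {36}, {e, g} × {37}, {f, g} × {36}, {f, g} × {37}, {g} × {36, 37}, {e, f, g} × {36}, {e, f, g} × {37}, {e, g} × {36, 37}, {f, g} × {36, 37}, {e, f, g} × {36, 37}}; |τ_{X×Y}| = 25.

Enumerate products U × V with U ∈ τ_X, V ∈ τ_Y (deduplicated):
  ∅ × ∅ = {} (∅)
  {g} × {36} = {(g,36)}
  {g} × {37} = {(g,37)}
  {e, g} × {36} = {(e,36), (g,36)}
  {e, g} × {37} = {(e,37), (g,37)}
  {f, g} × {36} = {(f,36), (g,36)}
  {f, g} × {37} = {(f,37), (g,37)}
  {g} × {36, 37} = {(g,36), (g,37)}
  {e, f, g} × {36} = {(e,36), (f,36), (g,36)}
  {e, f, g} × {37} = {(e,37), (f,37), (g,37)}
  {e, g} × {36, 37} = {(e,36), (e,37), (g,36), (g,37)}
  {f, g} × {36, 37} = {(f,36), (f,37), (g,36), (g,37)}
  {e, f, g} × {36, 37} = {(e,36), (e,37), (f,36), (f,37), (g,36), (g,37)}
These 13 distinct sets form the basis B.
Close under arbitrary unions to get τ_{X×Y}; counting gives |τ_{X×Y}| = 25.


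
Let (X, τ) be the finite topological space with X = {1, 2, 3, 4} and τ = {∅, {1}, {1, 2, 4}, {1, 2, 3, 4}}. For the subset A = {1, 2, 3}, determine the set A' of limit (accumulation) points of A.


A' = {2, 3, 4}

For each x ∈ X, list the open sets U ∈ τ with x ∈ U, then check whether U ∩ (A ∖ {x}) ≠ ∅ for every such U.
  x = 1: open {1} ∋ x has {1} ∩ (A ∖ {1}) = ∅, so x is NOT a limit point.
  x = 2: opens ∋ x are {1, 2, 4}, {1, 2, 3, 4}; each meets A ∖ {2}, so x IS a limit point.
  x = 3: opens ∋ x are {1, 2, 3, 4}; each meets A ∖ {3}, so x IS a limit point.
  x = 4: opens ∋ x are {1, 2, 4}, {1, 2, 3, 4}; each meets A ∖ {4}, so x IS a limit point.
Collecting: A' = {2, 3, 4}.


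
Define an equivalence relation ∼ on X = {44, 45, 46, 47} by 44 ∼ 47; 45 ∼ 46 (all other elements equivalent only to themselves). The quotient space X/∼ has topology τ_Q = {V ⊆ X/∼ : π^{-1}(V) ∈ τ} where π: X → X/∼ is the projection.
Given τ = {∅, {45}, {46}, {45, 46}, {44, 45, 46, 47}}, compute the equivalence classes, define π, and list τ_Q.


X/∼ = {[44=47], [45=46]}; |τ_Q| = 3.

Equivalence classes: [44=47], [45=46].
Quotient map π: X → X/∼ sends 44 ↦ [44=47], 45 ↦ [45=46], 46 ↦ [45=46], 47 ↦ [44=47].
For each subset V ⊆ X/∼, compute π^{-1}(V) ⊆ X and check whether π^{-1}(V) ∈ τ. V is open in τ_Q iff π^{-1}(V) ∈ τ.
  V = {}: π^{-1}(V) = ∅ ∈ τ ✓.
  V = {[44=47]}: π^{-1}(V) = {44, 47} ∉ τ ✗.
  V = {[45=46]}: π^{-1}(V) = {45, 46} ∈ τ ✓.
  V = {[44=47], [45=46]}: π^{-1}(V) = {44, 45, 46, 47} ∈ τ ✓.
Open sets in the quotient: τ_Q = {{}, {[45=46]}, {[44=47], [45=46]}} (3 elements).


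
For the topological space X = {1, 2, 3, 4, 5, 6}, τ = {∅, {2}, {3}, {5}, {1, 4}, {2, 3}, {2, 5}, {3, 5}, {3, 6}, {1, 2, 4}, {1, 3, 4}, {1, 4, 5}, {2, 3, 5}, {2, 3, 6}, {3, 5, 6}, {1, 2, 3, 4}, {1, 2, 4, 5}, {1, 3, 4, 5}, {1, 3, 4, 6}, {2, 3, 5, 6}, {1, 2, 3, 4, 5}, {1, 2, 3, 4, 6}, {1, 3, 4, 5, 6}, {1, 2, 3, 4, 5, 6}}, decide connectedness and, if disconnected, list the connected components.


(X, τ) is disconnected; components = [{2}, {5}, {1, 4}, {3, 6}].

Find clopen sets (U ∈ τ with X ∖ U ∈ τ):
  U = ∅, X ∖ U = {1, 2, 3, 4, 5, 6} — both open, so U is clopen.
  U = {2}, X ∖ U = {1, 3, 4, 5, 6} — both open, so U is clopen.
  U = {5}, X ∖ U = {1, 2, 3, 4, 6} — both open, so U is clopen.
  U = {1, 4}, X ∖ U = {2, 3, 5, 6} — both open, so U is clopen.
  U = {2, 5}, X ∖ U = {1, 3, 4, 6} — both open, so U is clopen.
  U = {3, 6}, X ∖ U = {1, 2, 4, 5} — both open, so U is clopen.
  U = {1, 2, 4}, X ∖ U = {3, 5, 6} — both open, so U is clopen.
  U = {1, 4, 5}, X ∖ U = {2, 3, 6} — both open, so U is clopen.
  U = {2, 3, 6}, X ∖ U = {1, 4, 5} — both open, so U is clopen.
  U = {3, 5, 6}, X ∖ U = {1, 2, 4} — both open, so U is clopen.
  U = {1, 2, 4, 5}, X ∖ U = {3, 6} — both open, so U is clopen.
  U = {1, 3, 4, 6}, X ∖ U = {2, 5} — both open, so U is clopen.
  U = {2, 3, 5, 6}, X ∖ U = {1, 4} — both open, so U is clopen.
  U = {1, 2, 3, 4, 6}, X ∖ U = {5} — both open, so U is clopen.
  U = {1, 3, 4, 5, 6}, X ∖ U = {2} — both open, so U is clopen.
  U = {1, 2, 3, 4, 5, 6}, X ∖ U = ∅ — both open, so U is clopen.
Nontrivial clopen(s) exist: e.g. {1, 4}. So (X, τ) is disconnected.
Compute connected components by grouping points that agree on all clopens:
  component: {2}
  component: {5}
  component: {1, 4}
  component: {3, 6}


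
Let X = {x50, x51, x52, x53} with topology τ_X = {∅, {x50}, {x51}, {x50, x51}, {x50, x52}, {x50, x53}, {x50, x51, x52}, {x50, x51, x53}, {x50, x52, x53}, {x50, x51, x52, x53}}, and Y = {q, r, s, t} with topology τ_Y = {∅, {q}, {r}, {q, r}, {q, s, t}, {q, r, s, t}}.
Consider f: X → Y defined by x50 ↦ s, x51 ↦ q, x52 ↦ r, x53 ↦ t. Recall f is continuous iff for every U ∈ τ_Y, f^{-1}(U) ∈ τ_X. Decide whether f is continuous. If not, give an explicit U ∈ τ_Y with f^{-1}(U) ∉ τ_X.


f is NOT continuous.

Compute f^{-1}(U) for each U ∈ τ_Y:
  U = ∅: f^{-1}(U) = ∅ ∈ τ_X ✓.
  U = {q}: f^{-1}(U) = {x51} ∈ τ_X ✓.
  U = {r}: f^{-1}(U) = {x52} ∉ τ_X ✗.
  U = {q, r}: f^{-1}(U) = {x51, x52} ∉ τ_X ✗.
  U = {q, s, t}: f^{-1}(U) = {x50, x51, x53} ∈ τ_X ✓.
  U = {q, r, s, t}: f^{-1}(U) = {x50, x51, x52, x53} ∈ τ_X ✓.
Found U = {r} with f^{-1}(U) = {x52} not in τ_X. Therefore f is NOT continuous.


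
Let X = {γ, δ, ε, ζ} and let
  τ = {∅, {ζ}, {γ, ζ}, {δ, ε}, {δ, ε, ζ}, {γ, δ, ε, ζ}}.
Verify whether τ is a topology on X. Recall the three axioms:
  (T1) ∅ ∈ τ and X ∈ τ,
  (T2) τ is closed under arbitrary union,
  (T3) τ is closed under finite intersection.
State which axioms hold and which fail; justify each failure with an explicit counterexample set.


τ IS a topology on X.

Axiom (T1): ∅ ∈ τ? Yes; X ∈ τ? Yes.
Axiom (T2/T3): check pairwise unions and intersections of members of τ.
All pairwise intersections and unions checked — each lies in τ. Therefore τ satisfies (T1), (T2), (T3): it IS a topology on X.


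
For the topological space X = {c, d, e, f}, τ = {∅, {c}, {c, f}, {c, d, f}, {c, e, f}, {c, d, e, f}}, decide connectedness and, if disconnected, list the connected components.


(X, τ) is connected.

Find clopen sets (U ∈ τ with X ∖ U ∈ τ):
  U = ∅, X ∖ U = {c, d, e, f} — both open, so U is clopen.
  U = {c, d, e, f}, X ∖ U = ∅ — both open, so U is clopen.
Only trivial clopens (∅ and X) exist, so (X, τ) is connected.
Compute connected components by grouping points that agree on all clopens:
  component: {c, d, e, f}


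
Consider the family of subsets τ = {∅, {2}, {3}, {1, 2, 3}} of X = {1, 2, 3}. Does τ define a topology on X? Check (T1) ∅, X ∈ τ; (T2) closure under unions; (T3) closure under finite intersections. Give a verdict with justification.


τ is NOT a topology on X.

Axiom (T1): ∅ ∈ τ? Yes; X ∈ τ? Yes.
Axiom (T2/T3): check pairwise unions and intersections of members of τ.
Counterexample for (T2): {2} ∪ {3} = {2, 3} ∉ τ. Therefore τ is NOT a topology.


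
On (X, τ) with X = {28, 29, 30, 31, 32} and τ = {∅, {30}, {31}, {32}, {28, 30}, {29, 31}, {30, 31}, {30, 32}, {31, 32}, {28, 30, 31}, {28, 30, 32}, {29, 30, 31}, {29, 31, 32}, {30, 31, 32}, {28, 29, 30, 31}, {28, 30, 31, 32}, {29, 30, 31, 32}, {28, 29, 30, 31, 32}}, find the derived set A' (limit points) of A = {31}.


A' = {29}

For each x ∈ X, list the open sets U ∈ τ with x ∈ U, then check whether U ∩ (A ∖ {x}) ≠ ∅ for every such U.
  x = 28: open {28, 30} ∋ x has {28, 30} ∩ (A ∖ {28}) = ∅, so x is NOT a limit point.
  x = 29: opens ∋ x are {29, 31}, {29, 30, 31}, {29, 31, 32}, {28, 29, 30, 31}, {29, 30, 31, 32}, {28, 29, 30, 31, 32}; each meets A ∖ {29}, so x IS a limit point.
  x = 30: open {30} ∋ x has {30} ∩ (A ∖ {30}) = ∅, so x is NOT a limit point.
  x = 31: open {31} ∋ x has {31} ∩ (A ∖ {31}) = ∅, so x is NOT a limit point.
  x = 32: open {32} ∋ x has {32} ∩ (A ∖ {32}) = ∅, so x is NOT a limit point.
Collecting: A' = {29}.


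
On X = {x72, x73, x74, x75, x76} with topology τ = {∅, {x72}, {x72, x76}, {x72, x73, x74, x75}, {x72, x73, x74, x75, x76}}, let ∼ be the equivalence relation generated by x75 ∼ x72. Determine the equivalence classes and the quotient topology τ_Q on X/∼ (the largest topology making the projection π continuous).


X/∼ = {[x72=x75], [x73], [x74], [x76]}; |τ_Q| = 3.

Equivalence classes: [x72=x75], [x73], [x74], [x76].
Quotient map π: X → X/∼ sends x72 ↦ [x72=x75], x73 ↦ [x73], x74 ↦ [x74], x75 ↦ [x72=x75], x76 ↦ [x76].
For each subset V ⊆ X/∼, compute π^{-1}(V) ⊆ X and check whether π^{-1}(V) ∈ τ. V is open in τ_Q iff π^{-1}(V) ∈ τ.
  V = {}: π^{-1}(V) = ∅ ∈ τ ✓.
  V = {[x72=x75]}: π^{-1}(V) = {x72, x75} ∉ τ ✗.
  V = {[x73]}: π^{-1}(V) = {x73} ∉ τ ✗.
  V = {[x72=x75], [x73]}: π^{-1}(V) = {x72, x73, x75} ∉ τ ✗.
  V = {[x74]}: π^{-1}(V) = {x74} ∉ τ ✗.
  V = {[x72=x75], [x74]}: π^{-1}(V) = {x72, x74, x75} ∉ τ ✗.
  V = {[x73], [x74]}: π^{-1}(V) = {x73, x74} ∉ τ ✗.
  V = {[x72=x75], [x73], [x74]}: π^{-1}(V) = {x72, x73, x74, x75} ∈ τ ✓.
  V = {[x76]}: π^{-1}(V) = {x76} ∉ τ ✗.
  V = {[x72=x75], [x76]}: π^{-1}(V) = {x72, x75, x76} ∉ τ ✗.
  V = {[x73], [x76]}: π^{-1}(V) = {x73, x76} ∉ τ ✗.
  V = {[x72=x75], [x73], [x76]}: π^{-1}(V) = {x72, x73, x75, x76} ∉ τ ✗.
  V = {[x74], [x76]}: π^{-1}(V) = {x74, x76} ∉ τ ✗.
  V = {[x72=x75], [x74], [x76]}: π^{-1}(V) = {x72, x74, x75, x76} ∉ τ ✗.
  V = {[x73], [x74], [x76]}: π^{-1}(V) = {x73, x74, x76} ∉ τ ✗.
  V = {[x72=x75], [x73], [x74], [x76]}: π^{-1}(V) = {x72, x73, x74, x75, x76} ∈ τ ✓.
Open sets in the quotient: τ_Q = {{}, {[x72=x75], [x73], [x74]}, {[x72=x75], [x73], [x74], [x76]}} (3 elements).


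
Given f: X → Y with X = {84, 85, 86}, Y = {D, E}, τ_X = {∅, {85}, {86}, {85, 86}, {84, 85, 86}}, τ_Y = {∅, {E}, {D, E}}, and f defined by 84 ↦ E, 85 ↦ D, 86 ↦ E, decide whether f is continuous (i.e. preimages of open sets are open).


f is NOT continuous.

Compute f^{-1}(U) for each U ∈ τ_Y:
  U = ∅: f^{-1}(U) = ∅ ∈ τ_X ✓.
  U = {E}: f^{-1}(U) = {84, 86} ∉ τ_X ✗.
  U = {D, E}: f^{-1}(U) = {84, 85, 86} ∈ τ_X ✓.
Found U = {E} with f^{-1}(U) = {84, 86} not in τ_X. Therefore f is NOT continuous.


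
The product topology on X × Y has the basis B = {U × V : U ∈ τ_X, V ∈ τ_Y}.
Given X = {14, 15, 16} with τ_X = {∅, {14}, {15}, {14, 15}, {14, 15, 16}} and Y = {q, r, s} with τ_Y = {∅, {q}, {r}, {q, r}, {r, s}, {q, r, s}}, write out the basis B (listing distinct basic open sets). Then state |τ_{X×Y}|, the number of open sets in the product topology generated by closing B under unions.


Basis B = {∅ × ∅, {14} × {q}, {14} × {r}, {15} × {q}, {15} × {r}, {14} × {q, r}, {14, 15} × {q}, {14} × {r, s}, {14, 15} × {r}, {15} × {q, r}, {15} × {r, s}, {14} × {q, r, s}, {14, 15, 16} × {q}, {14, 15, 16} × {r}, {15} × {q, r, s}, {14, 15} × {q, r}, {14, 15} × {r, s}, {14, 15} × {q, r, s}, {14, 15, 16} × {q, r}, {14, 15, 16} × {r, s}, {14, 15, 16} × {q, r, s}}; |τ_{X×Y}| = 70.

Enumerate products U × V with U ∈ τ_X, V ∈ τ_Y (deduplicated):
  ∅ × ∅ = {} (∅)
  {14} × {q} = {(14,q)}
  {14} × {r} = {(14,r)}
  {15} × {q} = {(15,q)}
  {15} × {r} = {(15,r)}
  {14} × {q, r} = {(14,q), (14,r)}
  {14, 15} × {q} = {(14,q), (15,q)}
  {14} × {r, s} = {(14,r), (14,s)}
  {14, 15} × {r} = {(14,r), (15,r)}
  {15} × {q, r} = {(15,q), (15,r)}
  {15} × {r, s} = {(15,r), (15,s)}
  {14} × {q, r, s} = {(14,q), (14,r), (14,s)}
  {14, 15, 16} × {q} = {(14,q), (15,q), (16,q)}
  {14, 15, 16} × {r} = {(14,r), (15,r), (16,r)}
  {15} × {q, r, s} = {(15,q), (15,r), (15,s)}
  {14, 15} × {q, r} = {(14,q), (14,r), (15,q), (15,r)}
  {14, 15} × {r, s} = {(14,r), (14,s), (15,r), (15,s)}
  {14, 15} × {q, r, s} = {(14,q), (14,r), (14,s), (15,q), (15,r), (15,s)}
  {14, 15, 16} × {q, r} = {(14,q), (14,r), (15,q), (15,r), (16,q), (16,r)}
  {14, 15, 16} × {r, s} = {(14,r), (14,s), (15,r), (15,s), (16,r), (16,s)}
  {14, 15, 16} × {q, r, s} = {(14,q), (14,r), (14,s), (15,q), (15,r), (15,s), (16,q), (16,r), (16,s)}
These 21 distinct sets form the basis B.
Close under arbitrary unions to get τ_{X×Y}; counting gives |τ_{X×Y}| = 70.


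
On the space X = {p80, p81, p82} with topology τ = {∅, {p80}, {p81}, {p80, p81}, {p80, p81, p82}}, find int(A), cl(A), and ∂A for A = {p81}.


int(A) = {p81}, cl(A) = {p81, p82}, ∂A = {p82}.

Closed sets in (X, τ) are complements of opens:
  closed(X, τ) = {∅, {p82}, {p80, p82}, {p81, p82}, {p80, p81, p82}}.
int(A) = ⋃ {U ∈ τ : U ⊆ A}. Opens contained in A: ∅, {p81}.
Taking the union of these: int(A) = {p81}.
cl(A) = ⋂ {C closed : A ⊆ C}. Closed sets containing A: {p81, p82}, {p80, p81, p82}.
Intersecting these: cl(A) = {p81, p82}.
∂A = cl(A) ∖ int(A) = {p81, p82} ∖ {p81} = {p82}.


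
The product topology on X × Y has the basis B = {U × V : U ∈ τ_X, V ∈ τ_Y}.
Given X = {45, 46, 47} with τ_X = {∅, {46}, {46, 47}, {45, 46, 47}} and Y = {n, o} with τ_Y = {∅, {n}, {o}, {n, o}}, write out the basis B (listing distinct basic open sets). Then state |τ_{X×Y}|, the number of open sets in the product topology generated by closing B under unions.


Basis B = {∅ × ∅, {46} × {n}, {46} × {o}, {46} × {n, o}, {46, 47} × {n}, {46, 47} × {o}, {45, 46, 47} × {n}, {45, 46, 47} × {o}, {46, 47} × {n, o}, {45, 46, 47} × {n, o}}; |τ_{X×Y}| = 16.

Enumerate products U × V with U ∈ τ_X, V ∈ τ_Y (deduplicated):
  ∅ × ∅ = {} (∅)
  {46} × {n} = {(46,n)}
  {46} × {o} = {(46,o)}
  {46} × {n, o} = {(46,n), (46,o)}
  {46, 47} × {n} = {(46,n), (47,n)}
  {46, 47} × {o} = {(46,o), (47,o)}
  {45, 46, 47} × {n} = {(45,n), (46,n), (47,n)}
  {45, 46, 47} × {o} = {(45,o), (46,o), (47,o)}
  {46, 47} × {n, o} = {(46,n), (46,o), (47,n), (47,o)}
  {45, 46, 47} × {n, o} = {(45,n), (45,o), (46,n), (46,o), (47,n), (47,o)}
These 10 distinct sets form the basis B.
Close under arbitrary unions to get τ_{X×Y}; counting gives |τ_{X×Y}| = 16.


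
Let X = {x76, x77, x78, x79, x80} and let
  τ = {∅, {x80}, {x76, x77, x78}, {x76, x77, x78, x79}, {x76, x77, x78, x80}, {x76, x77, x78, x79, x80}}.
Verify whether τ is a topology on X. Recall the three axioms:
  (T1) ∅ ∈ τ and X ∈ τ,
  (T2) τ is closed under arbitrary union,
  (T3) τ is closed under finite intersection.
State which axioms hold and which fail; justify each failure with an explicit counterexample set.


τ IS a topology on X.

Axiom (T1): ∅ ∈ τ? Yes; X ∈ τ? Yes.
Axiom (T2/T3): check pairwise unions and intersections of members of τ.
All pairwise intersections and unions checked — each lies in τ. Therefore τ satisfies (T1), (T2), (T3): it IS a topology on X.


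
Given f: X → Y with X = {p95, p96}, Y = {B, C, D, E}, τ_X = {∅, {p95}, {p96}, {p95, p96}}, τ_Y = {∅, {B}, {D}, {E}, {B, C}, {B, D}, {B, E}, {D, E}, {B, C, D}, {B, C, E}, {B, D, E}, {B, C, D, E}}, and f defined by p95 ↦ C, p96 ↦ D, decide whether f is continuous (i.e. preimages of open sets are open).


f IS continuous.

Compute f^{-1}(U) for each U ∈ τ_Y:
  U = ∅: f^{-1}(U) = ∅ ∈ τ_X ✓.
  U = {B}: f^{-1}(U) = ∅ ∈ τ_X ✓.
  U = {D}: f^{-1}(U) = {p96} ∈ τ_X ✓.
  U = {E}: f^{-1}(U) = ∅ ∈ τ_X ✓.
  U = {B, C}: f^{-1}(U) = {p95} ∈ τ_X ✓.
  U = {B, D}: f^{-1}(U) = {p96} ∈ τ_X ✓.
  U = {B, E}: f^{-1}(U) = ∅ ∈ τ_X ✓.
  U = {D, E}: f^{-1}(U) = {p96} ∈ τ_X ✓.
  U = {B, C, D}: f^{-1}(U) = {p95, p96} ∈ τ_X ✓.
  U = {B, C, E}: f^{-1}(U) = {p95} ∈ τ_X ✓.
  U = {B, D, E}: f^{-1}(U) = {p96} ∈ τ_X ✓.
  U = {B, C, D, E}: f^{-1}(U) = {p95, p96} ∈ τ_X ✓.
Every preimage lies in τ_X, so f IS continuous.


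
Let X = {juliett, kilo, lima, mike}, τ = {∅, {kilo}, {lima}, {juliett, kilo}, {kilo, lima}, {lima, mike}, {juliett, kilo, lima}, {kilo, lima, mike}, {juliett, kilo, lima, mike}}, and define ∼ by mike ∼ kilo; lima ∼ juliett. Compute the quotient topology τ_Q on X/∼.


X/∼ = {[juliett=lima], [kilo=mike]}; |τ_Q| = 2.

Equivalence classes: [juliett=lima], [kilo=mike].
Quotient map π: X → X/∼ sends juliett ↦ [juliett=lima], kilo ↦ [kilo=mike], lima ↦ [juliett=lima], mike ↦ [kilo=mike].
For each subset V ⊆ X/∼, compute π^{-1}(V) ⊆ X and check whether π^{-1}(V) ∈ τ. V is open in τ_Q iff π^{-1}(V) ∈ τ.
  V = {}: π^{-1}(V) = ∅ ∈ τ ✓.
  V = {[juliett=lima]}: π^{-1}(V) = {juliett, lima} ∉ τ ✗.
  V = {[kilo=mike]}: π^{-1}(V) = {kilo, mike} ∉ τ ✗.
  V = {[juliett=lima], [kilo=mike]}: π^{-1}(V) = {juliett, kilo, lima, mike} ∈ τ ✓.
Open sets in the quotient: τ_Q = {{}, {[juliett=lima], [kilo=mike]}} (2 elements).


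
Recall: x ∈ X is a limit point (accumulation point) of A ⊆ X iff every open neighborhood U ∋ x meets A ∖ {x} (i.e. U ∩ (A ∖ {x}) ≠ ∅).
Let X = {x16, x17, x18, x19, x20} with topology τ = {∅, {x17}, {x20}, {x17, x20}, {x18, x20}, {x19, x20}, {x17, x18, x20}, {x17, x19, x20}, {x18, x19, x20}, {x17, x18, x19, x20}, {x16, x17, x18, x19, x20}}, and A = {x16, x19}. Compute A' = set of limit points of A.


A' = {x16}

For each x ∈ X, list the open sets U ∈ τ with x ∈ U, then check whether U ∩ (A ∖ {x}) ≠ ∅ for every such U.
  x = x16: opens ∋ x are {x16, x17, x18, x19, x20}; each meets A ∖ {x16}, so x IS a limit point.
  x = x17: open {x17} ∋ x has {x17} ∩ (A ∖ {x17}) = ∅, so x is NOT a limit point.
  x = x18: open {x18, x20} ∋ x has {x18, x20} ∩ (A ∖ {x18}) = ∅, so x is NOT a limit point.
  x = x19: open {x19, x20} ∋ x has {x19, x20} ∩ (A ∖ {x19}) = ∅, so x is NOT a limit point.
  x = x20: open {x20} ∋ x has {x20} ∩ (A ∖ {x20}) = ∅, so x is NOT a limit point.
Collecting: A' = {x16}.


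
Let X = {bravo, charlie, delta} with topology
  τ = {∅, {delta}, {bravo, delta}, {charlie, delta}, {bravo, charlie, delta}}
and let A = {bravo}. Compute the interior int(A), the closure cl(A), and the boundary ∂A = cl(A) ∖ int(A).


int(A) = ∅, cl(A) = {bravo}, ∂A = {bravo}.

Closed sets in (X, τ) are complements of opens:
  closed(X, τ) = {∅, {bravo}, {charlie}, {bravo, charlie}, {bravo, charlie, delta}}.
int(A) = ⋃ {U ∈ τ : U ⊆ A}. Opens contained in A: ∅.
Taking the union of these: int(A) = ∅.
cl(A) = ⋂ {C closed : A ⊆ C}. Closed sets containing A: {bravo}, {bravo, charlie}, {bravo, charlie, delta}.
Intersecting these: cl(A) = {bravo}.
∂A = cl(A) ∖ int(A) = {bravo} ∖ ∅ = {bravo}.


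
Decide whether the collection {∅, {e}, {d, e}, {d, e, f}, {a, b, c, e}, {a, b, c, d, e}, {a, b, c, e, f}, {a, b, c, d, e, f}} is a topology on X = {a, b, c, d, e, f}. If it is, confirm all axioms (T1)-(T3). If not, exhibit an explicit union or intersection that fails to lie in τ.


τ is NOT a topology on X.

Axiom (T1): ∅ ∈ τ? Yes; X ∈ τ? Yes.
Axiom (T2/T3): check pairwise unions and intersections of members of τ.
Counterexample for (T3): {d, e, f} ∩ {a, b, c, e, f} = {e, f} ∉ τ. Therefore τ is NOT a topology.


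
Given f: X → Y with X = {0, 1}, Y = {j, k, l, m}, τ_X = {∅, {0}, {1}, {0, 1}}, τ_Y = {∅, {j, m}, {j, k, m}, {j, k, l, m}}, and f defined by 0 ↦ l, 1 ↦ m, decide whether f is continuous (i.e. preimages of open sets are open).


f IS continuous.

Compute f^{-1}(U) for each U ∈ τ_Y:
  U = ∅: f^{-1}(U) = ∅ ∈ τ_X ✓.
  U = {j, m}: f^{-1}(U) = {1} ∈ τ_X ✓.
  U = {j, k, m}: f^{-1}(U) = {1} ∈ τ_X ✓.
  U = {j, k, l, m}: f^{-1}(U) = {0, 1} ∈ τ_X ✓.
Every preimage lies in τ_X, so f IS continuous.


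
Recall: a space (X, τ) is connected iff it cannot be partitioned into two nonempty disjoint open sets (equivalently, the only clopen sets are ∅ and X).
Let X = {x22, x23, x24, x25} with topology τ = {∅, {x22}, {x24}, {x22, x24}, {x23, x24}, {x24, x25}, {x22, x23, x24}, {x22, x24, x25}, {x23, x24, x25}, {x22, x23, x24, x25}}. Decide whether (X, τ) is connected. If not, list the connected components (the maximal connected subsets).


(X, τ) is disconnected; components = [{x22}, {x23, x24, x25}].

Find clopen sets (U ∈ τ with X ∖ U ∈ τ):
  U = ∅, X ∖ U = {x22, x23, x24, x25} — both open, so U is clopen.
  U = {x22}, X ∖ U = {x23, x24, x25} — both open, so U is clopen.
  U = {x23, x24, x25}, X ∖ U = {x22} — both open, so U is clopen.
  U = {x22, x23, x24, x25}, X ∖ U = ∅ — both open, so U is clopen.
Nontrivial clopen(s) exist: e.g. {x22}. So (X, τ) is disconnected.
Compute connected components by grouping points that agree on all clopens:
  component: {x22}
  component: {x23, x24, x25}


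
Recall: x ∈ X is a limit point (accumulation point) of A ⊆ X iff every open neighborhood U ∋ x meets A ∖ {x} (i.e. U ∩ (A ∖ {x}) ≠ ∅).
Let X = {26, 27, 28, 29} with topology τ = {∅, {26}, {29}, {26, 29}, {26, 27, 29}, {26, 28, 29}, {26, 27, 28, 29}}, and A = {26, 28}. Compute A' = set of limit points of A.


A' = {27, 28}

For each x ∈ X, list the open sets U ∈ τ with x ∈ U, then check whether U ∩ (A ∖ {x}) ≠ ∅ for every such U.
  x = 26: open {26} ∋ x has {26} ∩ (A ∖ {26}) = ∅, so x is NOT a limit point.
  x = 27: opens ∋ x are {26, 27, 29}, {26, 27, 28, 29}; each meets A ∖ {27}, so x IS a limit point.
  x = 28: opens ∋ x are {26, 28, 29}, {26, 27, 28, 29}; each meets A ∖ {28}, so x IS a limit point.
  x = 29: open {29} ∋ x has {29} ∩ (A ∖ {29}) = ∅, so x is NOT a limit point.
Collecting: A' = {27, 28}.


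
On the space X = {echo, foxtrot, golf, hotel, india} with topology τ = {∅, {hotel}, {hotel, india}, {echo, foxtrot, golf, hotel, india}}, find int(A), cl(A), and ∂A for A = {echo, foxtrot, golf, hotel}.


int(A) = {hotel}, cl(A) = {echo, foxtrot, golf, hotel, india}, ∂A = {echo, foxtrot, golf, india}.

Closed sets in (X, τ) are complements of opens:
  closed(X, τ) = {∅, {echo, foxtrot, golf}, {echo, foxtrot, golf, india}, {echo, foxtrot, golf, hotel, india}}.
int(A) = ⋃ {U ∈ τ : U ⊆ A}. Opens contained in A: ∅, {hotel}.
Taking the union of these: int(A) = {hotel}.
cl(A) = ⋂ {C closed : A ⊆ C}. Closed sets containing A: {echo, foxtrot, golf, hotel, india}.
Intersecting these: cl(A) = {echo, foxtrot, golf, hotel, india}.
∂A = cl(A) ∖ int(A) = {echo, foxtrot, golf, hotel, india} ∖ {hotel} = {echo, foxtrot, golf, india}.


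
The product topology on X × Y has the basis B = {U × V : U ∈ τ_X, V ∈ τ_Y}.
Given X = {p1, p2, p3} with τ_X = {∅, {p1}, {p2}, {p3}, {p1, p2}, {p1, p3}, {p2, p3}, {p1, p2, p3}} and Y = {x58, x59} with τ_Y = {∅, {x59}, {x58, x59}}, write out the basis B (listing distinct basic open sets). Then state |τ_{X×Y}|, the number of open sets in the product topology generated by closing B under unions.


Basis B = {∅ × ∅, {p1} × {x59}, {p2} × {x59}, {p3} × {x59}, {p1} × {x58, x59}, {p1, p2} × {x59}, {p1, p3} × {x59}, {p2} × {x58, x59}, {p2, p3} × {x59}, {p3} × {x58, x59}, {p1, p2, p3} × {x59}, {p1, p2} × {x58, x59}, {p1, p3} × {x58, x59}, {p2, p3} × {x58, x59}, {p1, p2, p3} × {x58, x59}}; |τ_{X×Y}| = 27.

Enumerate products U × V with U ∈ τ_X, V ∈ τ_Y (deduplicated):
  ∅ × ∅ = {} (∅)
  {p1} × {x59} = {(p1,x59)}
  {p2} × {x59} = {(p2,x59)}
  {p3} × {x59} = {(p3,x59)}
  {p1} × {x58, x59} = {(p1,x58), (p1,x59)}
  {p1, p2} × {x59} = {(p1,x59), (p2,x59)}
  {p1, p3} × {x59} = {(p1,x59), (p3,x59)}
  {p2} × {x58, x59} = {(p2,x58), (p2,x59)}
  {p2, p3} × {x59} = {(p2,x59), (p3,x59)}
  {p3} × {x58, x59} = {(p3,x58), (p3,x59)}
  {p1, p2, p3} × {x59} = {(p1,x59), (p2,x59), (p3,x59)}
  {p1, p2} × {x58, x59} = {(p1,x58), (p1,x59), (p2,x58), (p2,x59)}
  {p1, p3} × {x58, x59} = {(p1,x58), (p1,x59), (p3,x58), (p3,x59)}
  {p2, p3} × {x58, x59} = {(p2,x58), (p2,x59), (p3,x58), (p3,x59)}
  {p1, p2, p3} × {x58, x59} = {(p1,x58), (p1,x59), (p2,x58), (p2,x59), (p3,x58), (p3,x59)}
These 15 distinct sets form the basis B.
Close under arbitrary unions to get τ_{X×Y}; counting gives |τ_{X×Y}| = 27.


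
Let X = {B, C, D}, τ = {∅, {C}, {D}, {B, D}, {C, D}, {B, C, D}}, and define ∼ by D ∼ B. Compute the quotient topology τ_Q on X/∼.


X/∼ = {[B=D], [C]}; |τ_Q| = 4.

Equivalence classes: [B=D], [C].
Quotient map π: X → X/∼ sends B ↦ [B=D], C ↦ [C], D ↦ [B=D].
For each subset V ⊆ X/∼, compute π^{-1}(V) ⊆ X and check whether π^{-1}(V) ∈ τ. V is open in τ_Q iff π^{-1}(V) ∈ τ.
  V = {}: π^{-1}(V) = ∅ ∈ τ ✓.
  V = {[B=D]}: π^{-1}(V) = {B, D} ∈ τ ✓.
  V = {[C]}: π^{-1}(V) = {C} ∈ τ ✓.
  V = {[B=D], [C]}: π^{-1}(V) = {B, C, D} ∈ τ ✓.
Open sets in the quotient: τ_Q = {{}, {[B=D]}, {[C]}, {[B=D], [C]}} (4 elements).


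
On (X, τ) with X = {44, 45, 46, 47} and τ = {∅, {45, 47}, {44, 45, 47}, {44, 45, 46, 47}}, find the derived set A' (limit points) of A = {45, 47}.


A' = {44, 45, 46, 47}

For each x ∈ X, list the open sets U ∈ τ with x ∈ U, then check whether U ∩ (A ∖ {x}) ≠ ∅ for every such U.
  x = 44: opens ∋ x are {44, 45, 47}, {44, 45, 46, 47}; each meets A ∖ {44}, so x IS a limit point.
  x = 45: opens ∋ x are {45, 47}, {44, 45, 47}, {44, 45, 46, 47}; each meets A ∖ {45}, so x IS a limit point.
  x = 46: opens ∋ x are {44, 45, 46, 47}; each meets A ∖ {46}, so x IS a limit point.
  x = 47: opens ∋ x are {45, 47}, {44, 45, 47}, {44, 45, 46, 47}; each meets A ∖ {47}, so x IS a limit point.
Collecting: A' = {44, 45, 46, 47}.


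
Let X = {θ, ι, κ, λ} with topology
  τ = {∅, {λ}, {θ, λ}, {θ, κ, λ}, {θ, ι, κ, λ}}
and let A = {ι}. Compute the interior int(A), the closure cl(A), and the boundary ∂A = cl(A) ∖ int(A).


int(A) = ∅, cl(A) = {ι}, ∂A = {ι}.

Closed sets in (X, τ) are complements of opens:
  closed(X, τ) = {∅, {ι}, {ι, κ}, {θ, ι, κ}, {θ, ι, κ, λ}}.
int(A) = ⋃ {U ∈ τ : U ⊆ A}. Opens contained in A: ∅.
Taking the union of these: int(A) = ∅.
cl(A) = ⋂ {C closed : A ⊆ C}. Closed sets containing A: {ι}, {ι, κ}, {θ, ι, κ}, {θ, ι, κ, λ}.
Intersecting these: cl(A) = {ι}.
∂A = cl(A) ∖ int(A) = {ι} ∖ ∅ = {ι}.


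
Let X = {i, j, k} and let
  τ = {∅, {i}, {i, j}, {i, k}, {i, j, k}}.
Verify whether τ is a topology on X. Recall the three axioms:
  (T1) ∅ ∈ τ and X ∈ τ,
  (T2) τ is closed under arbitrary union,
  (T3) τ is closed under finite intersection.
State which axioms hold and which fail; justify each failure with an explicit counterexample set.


τ IS a topology on X.

Axiom (T1): ∅ ∈ τ? Yes; X ∈ τ? Yes.
Axiom (T2/T3): check pairwise unions and intersections of members of τ.
All pairwise intersections and unions checked — each lies in τ. Therefore τ satisfies (T1), (T2), (T3): it IS a topology on X.


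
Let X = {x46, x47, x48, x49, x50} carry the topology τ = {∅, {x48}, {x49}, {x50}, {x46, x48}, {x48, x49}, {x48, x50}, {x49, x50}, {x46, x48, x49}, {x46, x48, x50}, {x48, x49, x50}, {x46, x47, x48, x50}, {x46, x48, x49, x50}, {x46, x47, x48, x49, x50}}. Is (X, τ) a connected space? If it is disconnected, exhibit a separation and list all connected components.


(X, τ) is disconnected; components = [{x49}, {x46, x47, x48, x50}].

Find clopen sets (U ∈ τ with X ∖ U ∈ τ):
  U = ∅, X ∖ U = {x46, x47, x48, x49, x50} — both open, so U is clopen.
  U = {x49}, X ∖ U = {x46, x47, x48, x50} — both open, so U is clopen.
  U = {x46, x47, x48, x50}, X ∖ U = {x49} — both open, so U is clopen.
  U = {x46, x47, x48, x49, x50}, X ∖ U = ∅ — both open, so U is clopen.
Nontrivial clopen(s) exist: e.g. {x46, x47, x48, x50}. So (X, τ) is disconnected.
Compute connected components by grouping points that agree on all clopens:
  component: {x49}
  component: {x46, x47, x48, x50}


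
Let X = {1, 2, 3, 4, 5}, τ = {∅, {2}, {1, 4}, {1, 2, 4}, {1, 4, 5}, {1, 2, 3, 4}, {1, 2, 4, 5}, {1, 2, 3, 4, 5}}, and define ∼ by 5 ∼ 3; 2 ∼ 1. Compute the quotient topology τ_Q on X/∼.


X/∼ = {[1=2], [3=5], [4]}; |τ_Q| = 3.

Equivalence classes: [1=2], [3=5], [4].
Quotient map π: X → X/∼ sends 1 ↦ [1=2], 2 ↦ [1=2], 3 ↦ [3=5], 4 ↦ [4], 5 ↦ [3=5].
For each subset V ⊆ X/∼, compute π^{-1}(V) ⊆ X and check whether π^{-1}(V) ∈ τ. V is open in τ_Q iff π^{-1}(V) ∈ τ.
  V = {}: π^{-1}(V) = ∅ ∈ τ ✓.
  V = {[1=2]}: π^{-1}(V) = {1, 2} ∉ τ ✗.
  V = {[3=5]}: π^{-1}(V) = {3, 5} ∉ τ ✗.
  V = {[1=2], [3=5]}: π^{-1}(V) = {1, 2, 3, 5} ∉ τ ✗.
  V = {[4]}: π^{-1}(V) = {4} ∉ τ ✗.
  V = {[1=2], [4]}: π^{-1}(V) = {1, 2, 4} ∈ τ ✓.
  V = {[3=5], [4]}: π^{-1}(V) = {3, 4, 5} ∉ τ ✗.
  V = {[1=2], [3=5], [4]}: π^{-1}(V) = {1, 2, 3, 4, 5} ∈ τ ✓.
Open sets in the quotient: τ_Q = {{}, {[1=2], [4]}, {[1=2], [3=5], [4]}} (3 elements).


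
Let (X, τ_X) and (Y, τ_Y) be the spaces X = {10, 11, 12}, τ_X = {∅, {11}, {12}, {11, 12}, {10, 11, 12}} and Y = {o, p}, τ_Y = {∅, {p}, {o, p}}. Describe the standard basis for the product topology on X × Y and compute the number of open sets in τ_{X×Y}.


Basis B = {∅ × ∅, {11} × {p}, {12} × {p}, {11} × {o, p}, {11, 12} × {p}, {12} × {o, p}, {10, 11, 12} × {p}, {11, 12} × {o, p}, {10, 11, 12} × {o, p}}; |τ_{X×Y}| = 14.

Enumerate products U × V with U ∈ τ_X, V ∈ τ_Y (deduplicated):
  ∅ × ∅ = {} (∅)
  {11} × {p} = {(11,p)}
  {12} × {p} = {(12,p)}
  {11} × {o, p} = {(11,o), (11,p)}
  {11, 12} × {p} = {(11,p), (12,p)}
  {12} × {o, p} = {(12,o), (12,p)}
  {10, 11, 12} × {p} = {(10,p), (11,p), (12,p)}
  {11, 12} × {o, p} = {(11,o), (11,p), (12,o), (12,p)}
  {10, 11, 12} × {o, p} = {(10,o), (10,p), (11,o), (11,p), (12,o), (12,p)}
These 9 distinct sets form the basis B.
Close under arbitrary unions to get τ_{X×Y}; counting gives |τ_{X×Y}| = 14.


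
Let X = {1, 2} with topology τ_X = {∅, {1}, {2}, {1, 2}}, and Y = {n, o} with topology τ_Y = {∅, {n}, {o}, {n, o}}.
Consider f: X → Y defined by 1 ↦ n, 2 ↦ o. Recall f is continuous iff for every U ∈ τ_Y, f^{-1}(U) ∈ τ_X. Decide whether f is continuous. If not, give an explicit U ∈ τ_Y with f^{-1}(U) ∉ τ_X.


f IS continuous.

Compute f^{-1}(U) for each U ∈ τ_Y:
  U = ∅: f^{-1}(U) = ∅ ∈ τ_X ✓.
  U = {n}: f^{-1}(U) = {1} ∈ τ_X ✓.
  U = {o}: f^{-1}(U) = {2} ∈ τ_X ✓.
  U = {n, o}: f^{-1}(U) = {1, 2} ∈ τ_X ✓.
Every preimage lies in τ_X, so f IS continuous.


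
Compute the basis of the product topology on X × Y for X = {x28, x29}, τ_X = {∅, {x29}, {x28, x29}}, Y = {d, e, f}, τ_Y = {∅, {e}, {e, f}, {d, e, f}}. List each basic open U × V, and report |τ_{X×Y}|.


Basis B = {∅ × ∅, {x29} × {e}, {x28, x29} × {e}, {x29} × {e, f}, {x29} × {d, e, f}, {x28, x29} × {e, f}, {x28, x29} × {d, e, f}}; |τ_{X×Y}| = 10.

Enumerate products U × V with U ∈ τ_X, V ∈ τ_Y (deduplicated):
  ∅ × ∅ = {} (∅)
  {x29} × {e} = {(x29,e)}
  {x28, x29} × {e} = {(x28,e), (x29,e)}
  {x29} × {e, f} = {(x29,e), (x29,f)}
  {x29} × {d, e, f} = {(x29,d), (x29,e), (x29,f)}
  {x28, x29} × {e, f} = {(x28,e), (x28,f), (x29,e), (x29,f)}
  {x28, x29} × {d, e, f} = {(x28,d), (x28,e), (x28,f), (x29,d), (x29,e), (x29,f)}
These 7 distinct sets form the basis B.
Close under arbitrary unions to get τ_{X×Y}; counting gives |τ_{X×Y}| = 10.


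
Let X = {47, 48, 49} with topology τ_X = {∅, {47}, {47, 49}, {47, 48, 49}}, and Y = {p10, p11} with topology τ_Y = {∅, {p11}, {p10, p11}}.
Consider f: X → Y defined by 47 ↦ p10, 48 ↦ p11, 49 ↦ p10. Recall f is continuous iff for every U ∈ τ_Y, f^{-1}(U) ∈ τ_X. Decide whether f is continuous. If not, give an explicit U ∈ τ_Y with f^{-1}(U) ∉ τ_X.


f is NOT continuous.

Compute f^{-1}(U) for each U ∈ τ_Y:
  U = ∅: f^{-1}(U) = ∅ ∈ τ_X ✓.
  U = {p11}: f^{-1}(U) = {48} ∉ τ_X ✗.
  U = {p10, p11}: f^{-1}(U) = {47, 48, 49} ∈ τ_X ✓.
Found U = {p11} with f^{-1}(U) = {48} not in τ_X. Therefore f is NOT continuous.


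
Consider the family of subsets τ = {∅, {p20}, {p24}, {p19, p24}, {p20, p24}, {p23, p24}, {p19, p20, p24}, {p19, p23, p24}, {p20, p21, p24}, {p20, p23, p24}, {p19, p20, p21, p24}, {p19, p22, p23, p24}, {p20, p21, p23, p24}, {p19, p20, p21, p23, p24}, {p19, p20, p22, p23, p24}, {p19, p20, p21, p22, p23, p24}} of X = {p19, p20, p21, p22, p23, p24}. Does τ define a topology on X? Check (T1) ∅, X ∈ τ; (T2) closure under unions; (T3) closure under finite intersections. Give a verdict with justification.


τ is NOT a topology on X.

Axiom (T1): ∅ ∈ τ? Yes; X ∈ τ? Yes.
Axiom (T2/T3): check pairwise unions and intersections of members of τ.
Counterexample for (T2): {p20} ∪ {p19, p23, p24} = {p19, p20, p23, p24} ∉ τ. Therefore τ is NOT a topology.


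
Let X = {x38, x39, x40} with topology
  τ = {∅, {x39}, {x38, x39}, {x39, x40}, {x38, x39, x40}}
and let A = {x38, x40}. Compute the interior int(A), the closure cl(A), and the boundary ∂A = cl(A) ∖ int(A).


int(A) = ∅, cl(A) = {x38, x40}, ∂A = {x38, x40}.

Closed sets in (X, τ) are complements of opens:
  closed(X, τ) = {∅, {x38}, {x40}, {x38, x40}, {x38, x39, x40}}.
int(A) = ⋃ {U ∈ τ : U ⊆ A}. Opens contained in A: ∅.
Taking the union of these: int(A) = ∅.
cl(A) = ⋂ {C closed : A ⊆ C}. Closed sets containing A: {x38, x40}, {x38, x39, x40}.
Intersecting these: cl(A) = {x38, x40}.
∂A = cl(A) ∖ int(A) = {x38, x40} ∖ ∅ = {x38, x40}.


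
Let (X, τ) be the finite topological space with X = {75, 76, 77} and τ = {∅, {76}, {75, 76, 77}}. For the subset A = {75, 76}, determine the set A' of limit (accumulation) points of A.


A' = {75, 77}

For each x ∈ X, list the open sets U ∈ τ with x ∈ U, then check whether U ∩ (A ∖ {x}) ≠ ∅ for every such U.
  x = 75: opens ∋ x are {75, 76, 77}; each meets A ∖ {75}, so x IS a limit point.
  x = 76: open {76} ∋ x has {76} ∩ (A ∖ {76}) = ∅, so x is NOT a limit point.
  x = 77: opens ∋ x are {75, 76, 77}; each meets A ∖ {77}, so x IS a limit point.
Collecting: A' = {75, 77}.


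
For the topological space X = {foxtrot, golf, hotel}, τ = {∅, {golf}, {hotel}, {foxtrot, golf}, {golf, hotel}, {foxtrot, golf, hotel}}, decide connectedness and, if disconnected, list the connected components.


(X, τ) is disconnected; components = [{hotel}, {foxtrot, golf}].

Find clopen sets (U ∈ τ with X ∖ U ∈ τ):
  U = ∅, X ∖ U = {foxtrot, golf, hotel} — both open, so U is clopen.
  U = {hotel}, X ∖ U = {foxtrot, golf} — both open, so U is clopen.
  U = {foxtrot, golf}, X ∖ U = {hotel} — both open, so U is clopen.
  U = {foxtrot, golf, hotel}, X ∖ U = ∅ — both open, so U is clopen.
Nontrivial clopen(s) exist: e.g. {hotel}. So (X, τ) is disconnected.
Compute connected components by grouping points that agree on all clopens:
  component: {hotel}
  component: {foxtrot, golf}


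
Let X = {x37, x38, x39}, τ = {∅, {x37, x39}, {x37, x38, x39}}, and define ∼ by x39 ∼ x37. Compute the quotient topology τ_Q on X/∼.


X/∼ = {[x37=x39], [x38]}; |τ_Q| = 3.

Equivalence classes: [x37=x39], [x38].
Quotient map π: X → X/∼ sends x37 ↦ [x37=x39], x38 ↦ [x38], x39 ↦ [x37=x39].
For each subset V ⊆ X/∼, compute π^{-1}(V) ⊆ X and check whether π^{-1}(V) ∈ τ. V is open in τ_Q iff π^{-1}(V) ∈ τ.
  V = {}: π^{-1}(V) = ∅ ∈ τ ✓.
  V = {[x37=x39]}: π^{-1}(V) = {x37, x39} ∈ τ ✓.
  V = {[x38]}: π^{-1}(V) = {x38} ∉ τ ✗.
  V = {[x37=x39], [x38]}: π^{-1}(V) = {x37, x38, x39} ∈ τ ✓.
Open sets in the quotient: τ_Q = {{}, {[x37=x39]}, {[x37=x39], [x38]}} (3 elements).


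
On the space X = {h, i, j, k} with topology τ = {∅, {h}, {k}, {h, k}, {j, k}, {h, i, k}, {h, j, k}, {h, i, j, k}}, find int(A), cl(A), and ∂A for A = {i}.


int(A) = ∅, cl(A) = {i}, ∂A = {i}.

Closed sets in (X, τ) are complements of opens:
  closed(X, τ) = {∅, {i}, {j}, {h, i}, {i, j}, {h, i, j}, {i, j, k}, {h, i, j, k}}.
int(A) = ⋃ {U ∈ τ : U ⊆ A}. Opens contained in A: ∅.
Taking the union of these: int(A) = ∅.
cl(A) = ⋂ {C closed : A ⊆ C}. Closed sets containing A: {i}, {h, i}, {i, j}, {h, i, j}, {i, j, k}, {h, i, j, k}.
Intersecting these: cl(A) = {i}.
∂A = cl(A) ∖ int(A) = {i} ∖ ∅ = {i}.


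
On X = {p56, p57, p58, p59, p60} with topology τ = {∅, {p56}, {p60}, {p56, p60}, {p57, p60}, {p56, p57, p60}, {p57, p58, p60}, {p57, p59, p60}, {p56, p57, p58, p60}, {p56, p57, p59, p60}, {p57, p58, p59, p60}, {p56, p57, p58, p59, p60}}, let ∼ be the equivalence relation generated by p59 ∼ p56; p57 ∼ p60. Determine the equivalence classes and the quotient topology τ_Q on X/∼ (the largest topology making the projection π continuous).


X/∼ = {[p56=p59], [p57=p60], [p58]}; |τ_Q| = 5.

Equivalence classes: [p56=p59], [p57=p60], [p58].
Quotient map π: X → X/∼ sends p56 ↦ [p56=p59], p57 ↦ [p57=p60], p58 ↦ [p58], p59 ↦ [p56=p59], p60 ↦ [p57=p60].
For each subset V ⊆ X/∼, compute π^{-1}(V) ⊆ X and check whether π^{-1}(V) ∈ τ. V is open in τ_Q iff π^{-1}(V) ∈ τ.
  V = {}: π^{-1}(V) = ∅ ∈ τ ✓.
  V = {[p56=p59]}: π^{-1}(V) = {p56, p59} ∉ τ ✗.
  V = {[p57=p60]}: π^{-1}(V) = {p57, p60} ∈ τ ✓.
  V = {[p56=p59], [p57=p60]}: π^{-1}(V) = {p56, p57, p59, p60} ∈ τ ✓.
  V = {[p58]}: π^{-1}(V) = {p58} ∉ τ ✗.
  V = {[p56=p59], [p58]}: π^{-1}(V) = {p56, p58, p59} ∉ τ ✗.
  V = {[p57=p60], [p58]}: π^{-1}(V) = {p57, p58, p60} ∈ τ ✓.
  V = {[p56=p59], [p57=p60], [p58]}: π^{-1}(V) = {p56, p57, p58, p59, p60} ∈ τ ✓.
Open sets in the quotient: τ_Q = {{}, {[p57=p60]}, {[p56=p59], [p57=p60]}, {[p57=p60], [p58]}, {[p56=p59], [p57=p60], [p58]}} (5 elements).


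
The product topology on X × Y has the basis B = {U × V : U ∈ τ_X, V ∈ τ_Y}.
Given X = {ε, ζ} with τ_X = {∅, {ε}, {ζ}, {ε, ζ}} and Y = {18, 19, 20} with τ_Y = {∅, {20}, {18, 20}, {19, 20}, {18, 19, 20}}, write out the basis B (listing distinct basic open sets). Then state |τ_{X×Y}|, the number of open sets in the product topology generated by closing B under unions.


Basis B = {∅ × ∅, {ε} × {20}, {ζ} × {20}, {ε} × {18, 20}, {ε} × {19, 20}, {ε, ζ} × {20}, {ζ} × {18, 20}, {ζ} × {19, 20}, {ε} × {18, 19, 20}, {ζ} × {18, 19, 20}, {ε, ζ} × {18, 20}, {ε, ζ} × {19, 20}, {ε, ζ} × {18, 19, 20}}; |τ_{X×Y}| = 25.

Enumerate products U × V with U ∈ τ_X, V ∈ τ_Y (deduplicated):
  ∅ × ∅ = {} (∅)
  {ε} × {20} = {(ε,20)}
  {ζ} × {20} = {(ζ,20)}
  {ε} × {18, 20} = {(ε,18), (ε,20)}
  {ε} × {19, 20} = {(ε,19), (ε,20)}
  {ε, ζ} × {20} = {(ε,20), (ζ,20)}
  {ζ} × {18, 20} = {(ζ,18), (ζ,20)}
  {ζ} × {19, 20} = {(ζ,19), (ζ,20)}
  {ε} × {18, 19, 20} = {(ε,18), (ε,19), (ε,20)}
  {ζ} × {18, 19, 20} = {(ζ,18), (ζ,19), (ζ,20)}
  {ε, ζ} × {18, 20} = {(ε,18), (ε,20), (ζ,18), (ζ,20)}
  {ε, ζ} × {19, 20} = {(ε,19), (ε,20), (ζ,19), (ζ,20)}
  {ε, ζ} × {18, 19, 20} = {(ε,18), (ε,19), (ε,20), (ζ,18), (ζ,19), (ζ,20)}
These 13 distinct sets form the basis B.
Close under arbitrary unions to get τ_{X×Y}; counting gives |τ_{X×Y}| = 25.
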